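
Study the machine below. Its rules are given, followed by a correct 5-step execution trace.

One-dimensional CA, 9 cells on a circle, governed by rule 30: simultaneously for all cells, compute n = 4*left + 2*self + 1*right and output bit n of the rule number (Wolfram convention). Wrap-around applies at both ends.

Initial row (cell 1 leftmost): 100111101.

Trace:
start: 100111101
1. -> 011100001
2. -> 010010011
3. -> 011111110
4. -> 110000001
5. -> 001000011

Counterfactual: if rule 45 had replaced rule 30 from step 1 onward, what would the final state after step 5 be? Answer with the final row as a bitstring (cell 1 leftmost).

010111111

(re-executing steps 1..5 under rule 45; state before step 1: 100111101)
1. -> 000100011
2. -> 010101010
3. -> 011111110
4. -> 010000000
5. -> 010111111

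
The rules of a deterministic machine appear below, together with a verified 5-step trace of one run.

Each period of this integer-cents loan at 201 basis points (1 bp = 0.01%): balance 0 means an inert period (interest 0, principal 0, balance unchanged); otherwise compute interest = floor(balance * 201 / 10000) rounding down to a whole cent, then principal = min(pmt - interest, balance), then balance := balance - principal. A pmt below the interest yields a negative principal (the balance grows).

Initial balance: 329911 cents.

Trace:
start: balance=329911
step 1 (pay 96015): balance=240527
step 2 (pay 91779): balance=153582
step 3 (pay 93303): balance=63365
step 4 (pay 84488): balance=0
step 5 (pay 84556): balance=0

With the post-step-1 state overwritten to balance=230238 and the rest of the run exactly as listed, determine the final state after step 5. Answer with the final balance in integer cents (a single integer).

0

state after step 1 := balance=230238
step 2 (pay 91779): balance=143086
step 3 (pay 93303): balance=52659
step 4 (pay 84488): balance=0
step 5 (pay 84556): balance=0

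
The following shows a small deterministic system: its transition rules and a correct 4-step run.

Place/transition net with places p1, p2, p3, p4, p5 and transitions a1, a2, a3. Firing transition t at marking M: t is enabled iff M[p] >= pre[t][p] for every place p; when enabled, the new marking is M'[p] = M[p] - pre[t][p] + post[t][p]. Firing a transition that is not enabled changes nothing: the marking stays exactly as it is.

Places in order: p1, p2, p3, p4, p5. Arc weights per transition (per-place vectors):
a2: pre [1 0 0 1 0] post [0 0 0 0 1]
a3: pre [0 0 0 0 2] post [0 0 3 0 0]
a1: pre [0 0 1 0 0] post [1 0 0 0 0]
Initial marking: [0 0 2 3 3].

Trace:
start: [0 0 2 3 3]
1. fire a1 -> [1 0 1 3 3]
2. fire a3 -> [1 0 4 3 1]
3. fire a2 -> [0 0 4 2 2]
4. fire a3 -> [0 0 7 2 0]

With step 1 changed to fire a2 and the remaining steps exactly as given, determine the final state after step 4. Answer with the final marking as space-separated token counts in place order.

(re-executing from step 1 with the substitution; state before step 1: [0 0 2 3 3])
1. fire a2 -> [0 0 2 3 3]
2. fire a3 -> [0 0 5 3 1]
3. fire a2 -> [0 0 5 3 1]
4. fire a3 -> [0 0 5 3 1]

0 0 5 3 1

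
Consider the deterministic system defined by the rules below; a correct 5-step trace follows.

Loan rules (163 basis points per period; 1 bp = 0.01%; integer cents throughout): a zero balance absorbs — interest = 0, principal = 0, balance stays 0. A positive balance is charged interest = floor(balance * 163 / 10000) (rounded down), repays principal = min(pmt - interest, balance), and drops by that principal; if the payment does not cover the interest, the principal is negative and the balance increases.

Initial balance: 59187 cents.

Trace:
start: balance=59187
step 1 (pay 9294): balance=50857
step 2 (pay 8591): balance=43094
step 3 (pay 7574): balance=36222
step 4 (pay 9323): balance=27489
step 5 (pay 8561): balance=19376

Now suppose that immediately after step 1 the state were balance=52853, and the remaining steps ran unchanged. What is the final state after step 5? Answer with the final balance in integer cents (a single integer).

21506

state after step 1 := balance=52853
step 2 (pay 8591): balance=45123
step 3 (pay 7574): balance=38284
step 4 (pay 9323): balance=29585
step 5 (pay 8561): balance=21506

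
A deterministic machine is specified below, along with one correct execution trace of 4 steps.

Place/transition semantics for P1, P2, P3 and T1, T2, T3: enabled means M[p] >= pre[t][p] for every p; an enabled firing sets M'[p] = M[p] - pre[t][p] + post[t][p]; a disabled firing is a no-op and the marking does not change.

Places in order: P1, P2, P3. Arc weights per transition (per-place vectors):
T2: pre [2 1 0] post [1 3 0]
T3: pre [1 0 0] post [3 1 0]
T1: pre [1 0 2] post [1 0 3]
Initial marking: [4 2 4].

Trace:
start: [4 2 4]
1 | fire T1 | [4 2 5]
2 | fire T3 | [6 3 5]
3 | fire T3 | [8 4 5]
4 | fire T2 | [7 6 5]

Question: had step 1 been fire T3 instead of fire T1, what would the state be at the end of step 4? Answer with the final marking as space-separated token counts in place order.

9 7 4

(re-executing from step 1 with the substitution; state before step 1: [4 2 4])
1 | fire T3 | [6 3 4]
2 | fire T3 | [8 4 4]
3 | fire T3 | [10 5 4]
4 | fire T2 | [9 7 4]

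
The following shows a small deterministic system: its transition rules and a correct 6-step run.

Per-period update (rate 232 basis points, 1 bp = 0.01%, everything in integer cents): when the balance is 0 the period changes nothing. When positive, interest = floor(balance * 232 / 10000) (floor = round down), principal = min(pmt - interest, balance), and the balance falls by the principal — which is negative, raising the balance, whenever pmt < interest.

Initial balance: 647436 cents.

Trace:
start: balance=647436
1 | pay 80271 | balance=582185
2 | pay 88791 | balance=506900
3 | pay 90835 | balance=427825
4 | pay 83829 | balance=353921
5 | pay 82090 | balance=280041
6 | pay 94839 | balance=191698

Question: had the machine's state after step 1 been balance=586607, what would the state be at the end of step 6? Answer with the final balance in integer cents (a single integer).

196658

state after step 1 := balance=586607
2 | pay 88791 | balance=511425
3 | pay 90835 | balance=432455
4 | pay 83829 | balance=358658
5 | pay 82090 | balance=284888
6 | pay 94839 | balance=196658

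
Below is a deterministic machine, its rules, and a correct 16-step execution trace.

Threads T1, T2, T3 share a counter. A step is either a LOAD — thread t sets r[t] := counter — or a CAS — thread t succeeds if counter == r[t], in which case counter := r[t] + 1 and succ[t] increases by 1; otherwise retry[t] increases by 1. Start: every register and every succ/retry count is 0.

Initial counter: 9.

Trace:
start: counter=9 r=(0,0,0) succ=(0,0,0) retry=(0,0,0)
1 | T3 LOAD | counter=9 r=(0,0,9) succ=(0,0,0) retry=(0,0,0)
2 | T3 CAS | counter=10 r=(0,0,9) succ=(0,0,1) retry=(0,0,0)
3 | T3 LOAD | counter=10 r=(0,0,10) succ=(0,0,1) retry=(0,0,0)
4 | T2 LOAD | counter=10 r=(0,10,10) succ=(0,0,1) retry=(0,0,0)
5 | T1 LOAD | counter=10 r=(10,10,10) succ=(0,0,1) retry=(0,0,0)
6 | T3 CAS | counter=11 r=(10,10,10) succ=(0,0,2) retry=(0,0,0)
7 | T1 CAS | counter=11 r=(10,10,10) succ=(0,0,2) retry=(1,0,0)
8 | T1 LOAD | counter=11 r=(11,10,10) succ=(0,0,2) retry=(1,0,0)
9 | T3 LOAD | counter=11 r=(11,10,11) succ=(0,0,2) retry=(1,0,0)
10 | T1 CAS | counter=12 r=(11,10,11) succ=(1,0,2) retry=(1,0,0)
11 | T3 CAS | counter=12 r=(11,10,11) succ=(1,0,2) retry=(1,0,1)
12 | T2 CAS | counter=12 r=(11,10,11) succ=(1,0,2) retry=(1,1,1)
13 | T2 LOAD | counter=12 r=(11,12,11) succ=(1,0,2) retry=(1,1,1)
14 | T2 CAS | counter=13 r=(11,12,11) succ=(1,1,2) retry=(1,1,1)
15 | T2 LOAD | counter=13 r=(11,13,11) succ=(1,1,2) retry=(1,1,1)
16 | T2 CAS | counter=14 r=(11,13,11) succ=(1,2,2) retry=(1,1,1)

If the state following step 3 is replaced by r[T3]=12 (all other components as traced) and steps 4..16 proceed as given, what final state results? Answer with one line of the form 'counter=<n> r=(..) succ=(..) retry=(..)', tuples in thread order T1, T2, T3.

state after step 3 := counter=10 r=(0,0,12) succ=(0,0,1) retry=(0,0,0)
4 | T2 LOAD | counter=10 r=(0,10,12) succ=(0,0,1) retry=(0,0,0)
5 | T1 LOAD | counter=10 r=(10,10,12) succ=(0,0,1) retry=(0,0,0)
6 | T3 CAS | counter=10 r=(10,10,12) succ=(0,0,1) retry=(0,0,1)
7 | T1 CAS | counter=11 r=(10,10,12) succ=(1,0,1) retry=(0,0,1)
8 | T1 LOAD | counter=11 r=(11,10,12) succ=(1,0,1) retry=(0,0,1)
9 | T3 LOAD | counter=11 r=(11,10,11) succ=(1,0,1) retry=(0,0,1)
10 | T1 CAS | counter=12 r=(11,10,11) succ=(2,0,1) retry=(0,0,1)
11 | T3 CAS | counter=12 r=(11,10,11) succ=(2,0,1) retry=(0,0,2)
12 | T2 CAS | counter=12 r=(11,10,11) succ=(2,0,1) retry=(0,1,2)
13 | T2 LOAD | counter=12 r=(11,12,11) succ=(2,0,1) retry=(0,1,2)
14 | T2 CAS | counter=13 r=(11,12,11) succ=(2,1,1) retry=(0,1,2)
15 | T2 LOAD | counter=13 r=(11,13,11) succ=(2,1,1) retry=(0,1,2)
16 | T2 CAS | counter=14 r=(11,13,11) succ=(2,2,1) retry=(0,1,2)

counter=14 r=(11,13,11) succ=(2,2,1) retry=(0,1,2)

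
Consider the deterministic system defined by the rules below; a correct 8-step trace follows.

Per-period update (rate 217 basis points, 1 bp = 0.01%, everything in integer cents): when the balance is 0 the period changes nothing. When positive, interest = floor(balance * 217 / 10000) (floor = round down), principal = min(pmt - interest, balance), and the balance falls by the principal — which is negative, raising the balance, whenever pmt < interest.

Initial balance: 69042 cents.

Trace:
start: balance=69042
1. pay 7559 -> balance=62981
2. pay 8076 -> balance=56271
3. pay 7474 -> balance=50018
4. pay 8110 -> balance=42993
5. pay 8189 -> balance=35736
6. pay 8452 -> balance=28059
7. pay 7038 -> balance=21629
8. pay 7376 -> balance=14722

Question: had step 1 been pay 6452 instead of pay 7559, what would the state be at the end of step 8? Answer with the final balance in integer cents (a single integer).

(re-executing from step 1 with the substitution; state before step 1: balance=69042)
1. pay 6452 -> balance=64088
2. pay 8076 -> balance=57402
3. pay 7474 -> balance=51173
4. pay 8110 -> balance=44173
5. pay 8189 -> balance=36942
6. pay 8452 -> balance=29291
7. pay 7038 -> balance=22888
8. pay 7376 -> balance=16008

16008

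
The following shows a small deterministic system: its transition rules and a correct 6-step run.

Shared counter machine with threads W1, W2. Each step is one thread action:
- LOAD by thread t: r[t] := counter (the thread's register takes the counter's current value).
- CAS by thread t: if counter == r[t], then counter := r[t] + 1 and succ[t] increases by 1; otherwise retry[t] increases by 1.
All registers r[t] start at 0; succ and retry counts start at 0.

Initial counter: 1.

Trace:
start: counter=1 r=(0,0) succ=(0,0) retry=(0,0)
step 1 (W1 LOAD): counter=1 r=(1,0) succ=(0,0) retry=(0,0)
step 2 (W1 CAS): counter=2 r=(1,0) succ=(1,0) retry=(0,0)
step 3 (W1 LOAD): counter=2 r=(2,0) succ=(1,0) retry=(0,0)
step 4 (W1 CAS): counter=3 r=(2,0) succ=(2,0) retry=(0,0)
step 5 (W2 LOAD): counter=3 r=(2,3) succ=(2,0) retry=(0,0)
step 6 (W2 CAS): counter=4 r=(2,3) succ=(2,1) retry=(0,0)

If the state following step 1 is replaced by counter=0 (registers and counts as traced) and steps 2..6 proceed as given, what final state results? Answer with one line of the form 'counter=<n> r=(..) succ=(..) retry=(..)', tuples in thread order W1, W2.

counter=2 r=(0,1) succ=(1,1) retry=(1,0)

state after step 1 := counter=0 r=(1,0) succ=(0,0) retry=(0,0)
step 2 (W1 CAS): counter=0 r=(1,0) succ=(0,0) retry=(1,0)
step 3 (W1 LOAD): counter=0 r=(0,0) succ=(0,0) retry=(1,0)
step 4 (W1 CAS): counter=1 r=(0,0) succ=(1,0) retry=(1,0)
step 5 (W2 LOAD): counter=1 r=(0,1) succ=(1,0) retry=(1,0)
step 6 (W2 CAS): counter=2 r=(0,1) succ=(1,1) retry=(1,0)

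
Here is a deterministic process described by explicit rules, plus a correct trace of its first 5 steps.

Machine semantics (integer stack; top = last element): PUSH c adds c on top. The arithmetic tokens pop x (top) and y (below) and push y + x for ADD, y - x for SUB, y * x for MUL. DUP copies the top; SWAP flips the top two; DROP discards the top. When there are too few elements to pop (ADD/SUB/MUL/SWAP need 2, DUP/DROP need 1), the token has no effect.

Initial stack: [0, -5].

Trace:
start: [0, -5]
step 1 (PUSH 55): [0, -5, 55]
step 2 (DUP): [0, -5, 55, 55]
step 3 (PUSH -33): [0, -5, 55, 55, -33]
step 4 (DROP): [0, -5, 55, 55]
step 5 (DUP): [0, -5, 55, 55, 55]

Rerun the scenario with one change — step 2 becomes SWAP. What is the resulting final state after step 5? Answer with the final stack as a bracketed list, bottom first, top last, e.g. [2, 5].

(re-executing from step 2 with the substitution; state before step 2: [0, -5, 55])
step 2 (SWAP): [0, 55, -5]
step 3 (PUSH -33): [0, 55, -5, -33]
step 4 (DROP): [0, 55, -5]
step 5 (DUP): [0, 55, -5, -5]

[0, 55, -5, -5]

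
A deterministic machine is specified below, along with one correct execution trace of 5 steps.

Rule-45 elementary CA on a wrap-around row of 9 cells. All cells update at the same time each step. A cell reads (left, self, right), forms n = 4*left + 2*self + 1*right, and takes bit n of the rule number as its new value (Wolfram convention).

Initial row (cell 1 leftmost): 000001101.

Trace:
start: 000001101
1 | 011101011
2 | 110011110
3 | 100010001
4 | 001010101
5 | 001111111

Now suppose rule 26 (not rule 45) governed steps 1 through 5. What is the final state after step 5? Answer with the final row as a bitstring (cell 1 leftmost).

(re-executing steps 1..5 under rule 26; state before step 1: 000001101)
1 | 100011000
2 | 010110101
3 | 000100000
4 | 001010000
5 | 010001000

010001000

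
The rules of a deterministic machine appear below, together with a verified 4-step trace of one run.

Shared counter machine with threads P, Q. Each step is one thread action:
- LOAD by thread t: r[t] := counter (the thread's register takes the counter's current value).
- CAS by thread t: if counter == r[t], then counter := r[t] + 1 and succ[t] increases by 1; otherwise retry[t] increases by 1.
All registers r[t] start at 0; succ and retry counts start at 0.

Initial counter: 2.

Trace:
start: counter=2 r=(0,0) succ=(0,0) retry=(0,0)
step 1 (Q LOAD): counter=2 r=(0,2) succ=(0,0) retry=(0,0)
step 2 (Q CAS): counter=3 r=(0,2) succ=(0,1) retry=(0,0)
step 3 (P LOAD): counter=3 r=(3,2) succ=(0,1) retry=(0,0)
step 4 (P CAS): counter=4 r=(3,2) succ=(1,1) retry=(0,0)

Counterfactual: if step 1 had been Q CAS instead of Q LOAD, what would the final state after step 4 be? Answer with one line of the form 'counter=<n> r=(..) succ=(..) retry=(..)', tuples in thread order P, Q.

counter=3 r=(2,0) succ=(1,0) retry=(0,2)

(re-executing from step 1 with the substitution; state before step 1: counter=2 r=(0,0) succ=(0,0) retry=(0,0))
step 1 (Q CAS): counter=2 r=(0,0) succ=(0,0) retry=(0,1)
step 2 (Q CAS): counter=2 r=(0,0) succ=(0,0) retry=(0,2)
step 3 (P LOAD): counter=2 r=(2,0) succ=(0,0) retry=(0,2)
step 4 (P CAS): counter=3 r=(2,0) succ=(1,0) retry=(0,2)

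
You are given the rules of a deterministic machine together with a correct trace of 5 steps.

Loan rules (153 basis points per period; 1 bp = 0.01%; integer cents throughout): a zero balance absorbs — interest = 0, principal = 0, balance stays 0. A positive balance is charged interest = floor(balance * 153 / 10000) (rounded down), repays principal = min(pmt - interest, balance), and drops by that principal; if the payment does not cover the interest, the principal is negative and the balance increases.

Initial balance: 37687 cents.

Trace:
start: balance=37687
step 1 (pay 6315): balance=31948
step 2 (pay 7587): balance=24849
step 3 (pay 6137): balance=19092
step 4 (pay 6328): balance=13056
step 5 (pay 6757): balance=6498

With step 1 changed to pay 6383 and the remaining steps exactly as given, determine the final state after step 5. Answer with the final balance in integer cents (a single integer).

6426

(re-executing from step 1 with the substitution; state before step 1: balance=37687)
step 1 (pay 6383): balance=31880
step 2 (pay 7587): balance=24780
step 3 (pay 6137): balance=19022
step 4 (pay 6328): balance=12985
step 5 (pay 6757): balance=6426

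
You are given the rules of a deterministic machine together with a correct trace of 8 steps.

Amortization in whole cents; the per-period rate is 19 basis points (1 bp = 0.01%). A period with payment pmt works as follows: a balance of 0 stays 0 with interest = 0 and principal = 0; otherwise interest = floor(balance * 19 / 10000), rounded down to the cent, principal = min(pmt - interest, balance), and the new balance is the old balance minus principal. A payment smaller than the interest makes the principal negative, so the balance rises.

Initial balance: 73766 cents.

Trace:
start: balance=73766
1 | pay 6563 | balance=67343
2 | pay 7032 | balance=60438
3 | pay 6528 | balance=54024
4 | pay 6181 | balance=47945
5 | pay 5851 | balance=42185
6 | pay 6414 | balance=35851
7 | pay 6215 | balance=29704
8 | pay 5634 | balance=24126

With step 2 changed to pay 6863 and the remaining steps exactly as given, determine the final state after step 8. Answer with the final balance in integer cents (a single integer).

(re-executing from step 2 with the substitution; state before step 2: balance=67343)
2 | pay 6863 | balance=60607
3 | pay 6528 | balance=54194
4 | pay 6181 | balance=48115
5 | pay 5851 | balance=42355
6 | pay 6414 | balance=36021
7 | pay 6215 | balance=29874
8 | pay 5634 | balance=24296

24296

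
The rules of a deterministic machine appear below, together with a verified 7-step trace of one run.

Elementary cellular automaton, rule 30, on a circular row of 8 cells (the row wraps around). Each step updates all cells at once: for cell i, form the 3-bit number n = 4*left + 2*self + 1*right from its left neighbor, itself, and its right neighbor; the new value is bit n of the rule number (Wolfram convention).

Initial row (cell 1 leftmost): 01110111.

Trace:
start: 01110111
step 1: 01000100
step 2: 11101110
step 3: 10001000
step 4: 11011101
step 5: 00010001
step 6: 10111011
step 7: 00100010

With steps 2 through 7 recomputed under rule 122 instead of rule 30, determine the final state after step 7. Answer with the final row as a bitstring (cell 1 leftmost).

(re-executing steps 2..7 under rule 122; state before step 2: 01000100)
step 2: 10101010
step 3: 01010101
step 4: 10101010
step 5: 01010101
step 6: 10101010
step 7: 01010101

01010101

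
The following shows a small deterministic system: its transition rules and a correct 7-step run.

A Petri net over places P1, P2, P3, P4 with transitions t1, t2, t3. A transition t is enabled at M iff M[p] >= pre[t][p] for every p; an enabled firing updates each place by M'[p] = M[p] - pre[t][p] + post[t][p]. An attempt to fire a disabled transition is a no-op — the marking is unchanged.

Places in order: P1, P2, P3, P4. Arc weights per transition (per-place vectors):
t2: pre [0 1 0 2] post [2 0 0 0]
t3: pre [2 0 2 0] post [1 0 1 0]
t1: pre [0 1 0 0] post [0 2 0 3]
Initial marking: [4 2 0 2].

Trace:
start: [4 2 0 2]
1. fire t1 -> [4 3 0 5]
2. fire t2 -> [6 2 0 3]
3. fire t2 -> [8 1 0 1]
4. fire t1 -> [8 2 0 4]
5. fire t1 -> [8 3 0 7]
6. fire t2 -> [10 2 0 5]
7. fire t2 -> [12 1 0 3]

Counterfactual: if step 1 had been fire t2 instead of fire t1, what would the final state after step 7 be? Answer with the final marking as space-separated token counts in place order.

(re-executing from step 1 with the substitution; state before step 1: [4 2 0 2])
1. fire t2 -> [6 1 0 0]
2. fire t2 -> [6 1 0 0]
3. fire t2 -> [6 1 0 0]
4. fire t1 -> [6 2 0 3]
5. fire t1 -> [6 3 0 6]
6. fire t2 -> [8 2 0 4]
7. fire t2 -> [10 1 0 2]

10 1 0 2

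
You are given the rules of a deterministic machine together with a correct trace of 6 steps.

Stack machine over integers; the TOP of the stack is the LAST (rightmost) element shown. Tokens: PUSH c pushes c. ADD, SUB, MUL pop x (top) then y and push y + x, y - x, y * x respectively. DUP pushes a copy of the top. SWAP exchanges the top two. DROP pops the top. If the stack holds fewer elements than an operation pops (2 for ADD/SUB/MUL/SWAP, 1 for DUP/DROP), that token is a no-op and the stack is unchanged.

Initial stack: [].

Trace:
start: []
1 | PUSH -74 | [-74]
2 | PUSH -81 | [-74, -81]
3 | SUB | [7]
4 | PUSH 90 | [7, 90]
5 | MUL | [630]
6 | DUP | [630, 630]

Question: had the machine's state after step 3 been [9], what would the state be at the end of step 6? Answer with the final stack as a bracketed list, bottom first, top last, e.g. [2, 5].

[810, 810]

state after step 3 := [9]
4 | PUSH 90 | [9, 90]
5 | MUL | [810]
6 | DUP | [810, 810]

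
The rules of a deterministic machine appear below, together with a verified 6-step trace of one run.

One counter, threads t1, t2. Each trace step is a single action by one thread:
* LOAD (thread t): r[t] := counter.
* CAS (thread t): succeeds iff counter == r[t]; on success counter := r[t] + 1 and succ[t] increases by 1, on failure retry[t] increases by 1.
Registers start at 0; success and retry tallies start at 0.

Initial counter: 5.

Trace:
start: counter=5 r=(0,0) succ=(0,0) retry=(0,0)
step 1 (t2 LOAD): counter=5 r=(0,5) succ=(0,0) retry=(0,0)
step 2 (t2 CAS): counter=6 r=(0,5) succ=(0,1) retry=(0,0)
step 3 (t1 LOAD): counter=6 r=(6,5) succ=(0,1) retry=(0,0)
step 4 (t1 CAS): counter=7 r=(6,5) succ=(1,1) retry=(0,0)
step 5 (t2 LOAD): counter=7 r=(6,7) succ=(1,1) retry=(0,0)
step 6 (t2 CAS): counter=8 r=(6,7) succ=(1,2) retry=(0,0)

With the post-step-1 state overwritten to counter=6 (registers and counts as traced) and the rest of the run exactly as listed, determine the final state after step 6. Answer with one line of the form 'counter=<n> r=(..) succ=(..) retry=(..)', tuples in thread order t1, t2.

counter=8 r=(6,7) succ=(1,1) retry=(0,1)

state after step 1 := counter=6 r=(0,5) succ=(0,0) retry=(0,0)
step 2 (t2 CAS): counter=6 r=(0,5) succ=(0,0) retry=(0,1)
step 3 (t1 LOAD): counter=6 r=(6,5) succ=(0,0) retry=(0,1)
step 4 (t1 CAS): counter=7 r=(6,5) succ=(1,0) retry=(0,1)
step 5 (t2 LOAD): counter=7 r=(6,7) succ=(1,0) retry=(0,1)
step 6 (t2 CAS): counter=8 r=(6,7) succ=(1,1) retry=(0,1)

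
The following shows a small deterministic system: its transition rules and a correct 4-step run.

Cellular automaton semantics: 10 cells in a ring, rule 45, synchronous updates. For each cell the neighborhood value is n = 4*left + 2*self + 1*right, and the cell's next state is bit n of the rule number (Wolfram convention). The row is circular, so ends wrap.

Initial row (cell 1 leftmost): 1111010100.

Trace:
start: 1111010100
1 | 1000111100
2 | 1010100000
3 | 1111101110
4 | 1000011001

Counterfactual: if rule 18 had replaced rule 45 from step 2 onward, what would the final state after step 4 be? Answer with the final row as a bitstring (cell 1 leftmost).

0001011010

(re-executing steps 2..4 under rule 18; state before step 2: 1000111100)
2 | 0101000011
3 | 0000100100
4 | 0001011010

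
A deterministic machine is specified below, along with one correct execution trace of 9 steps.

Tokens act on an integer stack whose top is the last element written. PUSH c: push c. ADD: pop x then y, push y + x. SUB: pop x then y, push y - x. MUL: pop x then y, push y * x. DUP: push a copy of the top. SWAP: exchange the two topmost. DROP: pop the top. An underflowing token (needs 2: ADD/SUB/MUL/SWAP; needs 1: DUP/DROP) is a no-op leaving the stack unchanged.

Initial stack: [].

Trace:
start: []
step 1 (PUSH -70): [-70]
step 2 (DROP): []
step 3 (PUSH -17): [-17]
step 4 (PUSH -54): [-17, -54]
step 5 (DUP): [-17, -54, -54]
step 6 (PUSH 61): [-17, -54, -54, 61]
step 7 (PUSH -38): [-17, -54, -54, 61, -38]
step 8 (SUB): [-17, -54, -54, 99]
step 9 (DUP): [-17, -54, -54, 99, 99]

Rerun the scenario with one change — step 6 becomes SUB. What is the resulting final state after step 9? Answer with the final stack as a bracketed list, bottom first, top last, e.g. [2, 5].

[-17, 38, 38]

(re-executing from step 6 with the substitution; state before step 6: [-17, -54, -54])
step 6 (SUB): [-17, 0]
step 7 (PUSH -38): [-17, 0, -38]
step 8 (SUB): [-17, 38]
step 9 (DUP): [-17, 38, 38]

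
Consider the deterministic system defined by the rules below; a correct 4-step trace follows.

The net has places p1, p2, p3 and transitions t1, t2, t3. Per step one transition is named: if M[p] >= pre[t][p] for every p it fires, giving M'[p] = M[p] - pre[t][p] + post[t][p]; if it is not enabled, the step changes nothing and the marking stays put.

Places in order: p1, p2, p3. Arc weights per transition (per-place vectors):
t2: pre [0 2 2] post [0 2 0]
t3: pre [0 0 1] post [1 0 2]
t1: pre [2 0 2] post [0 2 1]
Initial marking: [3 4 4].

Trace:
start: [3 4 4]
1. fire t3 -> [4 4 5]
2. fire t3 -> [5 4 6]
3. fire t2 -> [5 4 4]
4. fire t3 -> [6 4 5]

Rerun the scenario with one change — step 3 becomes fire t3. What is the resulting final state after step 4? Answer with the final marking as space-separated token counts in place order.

(re-executing from step 3 with the substitution; state before step 3: [5 4 6])
3. fire t3 -> [6 4 7]
4. fire t3 -> [7 4 8]

7 4 8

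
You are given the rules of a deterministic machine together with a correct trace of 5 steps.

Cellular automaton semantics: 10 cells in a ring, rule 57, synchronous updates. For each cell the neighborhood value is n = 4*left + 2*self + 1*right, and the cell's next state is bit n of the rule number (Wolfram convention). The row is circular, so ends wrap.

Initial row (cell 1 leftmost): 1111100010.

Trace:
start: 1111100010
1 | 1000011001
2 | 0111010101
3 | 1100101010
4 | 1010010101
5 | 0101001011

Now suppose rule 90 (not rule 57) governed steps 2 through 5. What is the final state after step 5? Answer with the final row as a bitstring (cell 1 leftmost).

1111111001

(re-executing steps 2..5 under rule 90; state before step 2: 1000011001)
2 | 1100111111
3 | 0111100000
4 | 1100110000
5 | 1111111001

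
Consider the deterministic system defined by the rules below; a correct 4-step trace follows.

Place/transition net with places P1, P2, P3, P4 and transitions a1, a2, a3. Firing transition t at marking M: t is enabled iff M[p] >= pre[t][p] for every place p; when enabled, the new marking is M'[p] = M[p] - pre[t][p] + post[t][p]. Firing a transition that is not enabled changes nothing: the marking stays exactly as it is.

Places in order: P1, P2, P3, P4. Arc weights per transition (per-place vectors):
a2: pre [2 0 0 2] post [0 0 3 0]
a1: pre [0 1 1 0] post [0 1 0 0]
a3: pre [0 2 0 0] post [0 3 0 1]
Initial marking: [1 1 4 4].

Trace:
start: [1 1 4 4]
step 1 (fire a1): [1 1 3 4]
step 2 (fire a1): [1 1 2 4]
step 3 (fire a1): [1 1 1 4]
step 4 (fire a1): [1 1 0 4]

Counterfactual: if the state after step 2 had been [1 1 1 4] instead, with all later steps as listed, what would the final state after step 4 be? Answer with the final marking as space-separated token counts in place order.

1 1 0 4

state after step 2 := [1 1 1 4]
step 3 (fire a1): [1 1 0 4]
step 4 (fire a1): [1 1 0 4]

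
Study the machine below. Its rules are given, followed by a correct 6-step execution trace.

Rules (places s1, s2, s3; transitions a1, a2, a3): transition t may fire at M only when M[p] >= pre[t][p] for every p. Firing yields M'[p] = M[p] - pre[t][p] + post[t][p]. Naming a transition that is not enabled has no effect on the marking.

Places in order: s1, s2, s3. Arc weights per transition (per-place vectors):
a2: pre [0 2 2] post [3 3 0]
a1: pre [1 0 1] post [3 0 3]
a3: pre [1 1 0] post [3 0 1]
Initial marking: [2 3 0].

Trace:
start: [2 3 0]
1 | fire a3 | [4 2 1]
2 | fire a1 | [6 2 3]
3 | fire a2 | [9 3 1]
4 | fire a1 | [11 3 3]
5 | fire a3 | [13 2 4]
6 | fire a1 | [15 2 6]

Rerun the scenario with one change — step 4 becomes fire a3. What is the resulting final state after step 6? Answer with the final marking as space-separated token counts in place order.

(re-executing from step 4 with the substitution; state before step 4: [9 3 1])
4 | fire a3 | [11 2 2]
5 | fire a3 | [13 1 3]
6 | fire a1 | [15 1 5]

15 1 5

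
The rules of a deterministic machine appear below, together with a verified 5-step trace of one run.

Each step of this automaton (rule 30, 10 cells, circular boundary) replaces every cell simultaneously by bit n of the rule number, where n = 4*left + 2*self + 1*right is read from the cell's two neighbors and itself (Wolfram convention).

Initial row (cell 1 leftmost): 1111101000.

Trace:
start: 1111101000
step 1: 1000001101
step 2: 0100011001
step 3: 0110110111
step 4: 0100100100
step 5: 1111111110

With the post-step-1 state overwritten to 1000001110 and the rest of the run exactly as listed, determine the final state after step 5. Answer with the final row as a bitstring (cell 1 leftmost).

state after step 1 := 1000001110
step 2: 1100011000
step 3: 1010110101
step 4: 0010100101
step 5: 1110111101

1110111101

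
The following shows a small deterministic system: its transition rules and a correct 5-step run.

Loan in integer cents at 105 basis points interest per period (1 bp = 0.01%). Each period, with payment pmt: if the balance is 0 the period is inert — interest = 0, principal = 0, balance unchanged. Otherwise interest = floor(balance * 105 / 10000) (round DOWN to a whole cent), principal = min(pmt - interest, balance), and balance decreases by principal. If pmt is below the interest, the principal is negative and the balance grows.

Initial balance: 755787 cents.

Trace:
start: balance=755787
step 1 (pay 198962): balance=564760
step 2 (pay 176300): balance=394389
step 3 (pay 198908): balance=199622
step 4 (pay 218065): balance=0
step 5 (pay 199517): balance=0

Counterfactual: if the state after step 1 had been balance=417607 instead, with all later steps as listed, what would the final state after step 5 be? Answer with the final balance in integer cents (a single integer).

0

state after step 1 := balance=417607
step 2 (pay 176300): balance=245691
step 3 (pay 198908): balance=49362
step 4 (pay 218065): balance=0
step 5 (pay 199517): balance=0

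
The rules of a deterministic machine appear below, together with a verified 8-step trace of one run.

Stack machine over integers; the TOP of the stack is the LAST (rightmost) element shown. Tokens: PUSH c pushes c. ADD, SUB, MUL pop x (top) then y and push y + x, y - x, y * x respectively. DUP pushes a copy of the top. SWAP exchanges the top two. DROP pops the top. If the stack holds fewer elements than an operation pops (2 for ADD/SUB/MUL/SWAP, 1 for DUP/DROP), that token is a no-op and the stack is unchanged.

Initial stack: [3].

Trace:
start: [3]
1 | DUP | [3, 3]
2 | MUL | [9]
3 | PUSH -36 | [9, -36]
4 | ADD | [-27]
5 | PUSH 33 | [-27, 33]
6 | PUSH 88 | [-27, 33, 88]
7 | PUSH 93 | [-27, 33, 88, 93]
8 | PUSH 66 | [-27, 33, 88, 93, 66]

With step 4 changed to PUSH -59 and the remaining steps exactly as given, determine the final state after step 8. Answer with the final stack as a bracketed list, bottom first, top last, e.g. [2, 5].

(re-executing from step 4 with the substitution; state before step 4: [9, -36])
4 | PUSH -59 | [9, -36, -59]
5 | PUSH 33 | [9, -36, -59, 33]
6 | PUSH 88 | [9, -36, -59, 33, 88]
7 | PUSH 93 | [9, -36, -59, 33, 88, 93]
8 | PUSH 66 | [9, -36, -59, 33, 88, 93, 66]

[9, -36, -59, 33, 88, 93, 66]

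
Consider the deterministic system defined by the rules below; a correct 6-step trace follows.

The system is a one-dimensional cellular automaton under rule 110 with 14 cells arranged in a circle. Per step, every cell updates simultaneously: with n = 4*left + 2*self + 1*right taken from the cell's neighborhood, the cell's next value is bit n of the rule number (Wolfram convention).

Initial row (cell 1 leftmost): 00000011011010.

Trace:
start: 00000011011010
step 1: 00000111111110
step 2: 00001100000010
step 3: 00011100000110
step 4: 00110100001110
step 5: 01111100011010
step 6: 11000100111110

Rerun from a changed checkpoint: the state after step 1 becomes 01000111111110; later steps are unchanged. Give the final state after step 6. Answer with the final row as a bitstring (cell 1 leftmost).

11110100110101

state after step 1 := 01000111111110
step 2: 11001100000010
step 3: 11011100000111
step 4: 01110100001100
step 5: 11011100011100
step 6: 11110100110101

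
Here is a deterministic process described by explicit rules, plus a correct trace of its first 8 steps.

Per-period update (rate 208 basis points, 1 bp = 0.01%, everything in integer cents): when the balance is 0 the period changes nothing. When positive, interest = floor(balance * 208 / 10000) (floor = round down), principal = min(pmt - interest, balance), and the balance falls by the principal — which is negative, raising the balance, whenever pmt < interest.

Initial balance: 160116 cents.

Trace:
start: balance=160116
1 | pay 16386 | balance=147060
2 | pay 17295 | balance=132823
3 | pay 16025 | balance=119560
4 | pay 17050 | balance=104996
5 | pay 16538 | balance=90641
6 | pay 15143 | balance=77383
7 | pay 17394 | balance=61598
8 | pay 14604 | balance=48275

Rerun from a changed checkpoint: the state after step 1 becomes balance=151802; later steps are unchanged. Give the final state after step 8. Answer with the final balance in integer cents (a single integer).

state after step 1 := balance=151802
2 | pay 17295 | balance=137664
3 | pay 16025 | balance=124502
4 | pay 17050 | balance=110041
5 | pay 16538 | balance=95791
6 | pay 15143 | balance=82640
7 | pay 17394 | balance=66964
8 | pay 14604 | balance=53752

53752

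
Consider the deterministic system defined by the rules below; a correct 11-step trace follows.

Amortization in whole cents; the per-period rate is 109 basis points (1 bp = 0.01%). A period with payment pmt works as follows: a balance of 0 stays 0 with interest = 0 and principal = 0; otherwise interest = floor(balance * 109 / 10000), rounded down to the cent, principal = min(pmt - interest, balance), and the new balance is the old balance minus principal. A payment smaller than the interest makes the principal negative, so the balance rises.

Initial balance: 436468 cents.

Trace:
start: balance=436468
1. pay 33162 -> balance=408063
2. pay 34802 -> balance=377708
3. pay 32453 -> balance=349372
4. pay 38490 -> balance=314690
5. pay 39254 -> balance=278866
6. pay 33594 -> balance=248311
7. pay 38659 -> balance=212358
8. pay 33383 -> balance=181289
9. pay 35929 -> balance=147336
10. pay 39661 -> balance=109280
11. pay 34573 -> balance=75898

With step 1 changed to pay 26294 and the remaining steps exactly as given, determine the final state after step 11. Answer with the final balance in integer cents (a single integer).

(re-executing from step 1 with the substitution; state before step 1: balance=436468)
1. pay 26294 -> balance=414931
2. pay 34802 -> balance=384651
3. pay 32453 -> balance=356390
4. pay 38490 -> balance=321784
5. pay 39254 -> balance=286037
6. pay 33594 -> balance=255560
7. pay 38659 -> balance=219686
8. pay 33383 -> balance=188697
9. pay 35929 -> balance=154824
10. pay 39661 -> balance=116850
11. pay 34573 -> balance=83550

83550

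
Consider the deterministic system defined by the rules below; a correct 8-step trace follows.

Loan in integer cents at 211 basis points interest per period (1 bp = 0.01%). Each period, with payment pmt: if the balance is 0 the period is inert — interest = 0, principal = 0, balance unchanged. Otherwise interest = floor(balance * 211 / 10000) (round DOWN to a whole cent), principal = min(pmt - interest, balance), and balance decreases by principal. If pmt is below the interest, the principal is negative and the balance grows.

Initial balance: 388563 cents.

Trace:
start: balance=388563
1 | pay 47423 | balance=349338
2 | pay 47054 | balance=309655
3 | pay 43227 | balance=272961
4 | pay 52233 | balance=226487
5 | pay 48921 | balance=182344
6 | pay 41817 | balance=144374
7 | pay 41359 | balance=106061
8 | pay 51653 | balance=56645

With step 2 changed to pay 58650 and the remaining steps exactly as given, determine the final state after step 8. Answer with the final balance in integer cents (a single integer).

43502

(re-executing from step 2 with the substitution; state before step 2: balance=349338)
2 | pay 58650 | balance=298059
3 | pay 43227 | balance=261121
4 | pay 52233 | balance=214397
5 | pay 48921 | balance=169999
6 | pay 41817 | balance=131768
7 | pay 41359 | balance=93189
8 | pay 51653 | balance=43502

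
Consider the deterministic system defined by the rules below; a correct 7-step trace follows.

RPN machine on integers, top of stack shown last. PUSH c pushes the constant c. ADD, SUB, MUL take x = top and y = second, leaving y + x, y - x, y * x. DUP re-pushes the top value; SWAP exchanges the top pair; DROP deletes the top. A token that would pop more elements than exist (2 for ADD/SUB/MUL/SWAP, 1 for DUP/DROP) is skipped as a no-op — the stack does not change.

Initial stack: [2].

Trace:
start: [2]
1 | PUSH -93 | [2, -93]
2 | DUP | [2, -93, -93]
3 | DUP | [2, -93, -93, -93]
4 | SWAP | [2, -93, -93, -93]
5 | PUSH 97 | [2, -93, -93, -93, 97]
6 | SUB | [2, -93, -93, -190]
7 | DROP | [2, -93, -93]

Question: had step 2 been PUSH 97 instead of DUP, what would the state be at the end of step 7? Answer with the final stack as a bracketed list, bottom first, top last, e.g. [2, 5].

[2, -93, 97]

(re-executing from step 2 with the substitution; state before step 2: [2, -93])
2 | PUSH 97 | [2, -93, 97]
3 | DUP | [2, -93, 97, 97]
4 | SWAP | [2, -93, 97, 97]
5 | PUSH 97 | [2, -93, 97, 97, 97]
6 | SUB | [2, -93, 97, 0]
7 | DROP | [2, -93, 97]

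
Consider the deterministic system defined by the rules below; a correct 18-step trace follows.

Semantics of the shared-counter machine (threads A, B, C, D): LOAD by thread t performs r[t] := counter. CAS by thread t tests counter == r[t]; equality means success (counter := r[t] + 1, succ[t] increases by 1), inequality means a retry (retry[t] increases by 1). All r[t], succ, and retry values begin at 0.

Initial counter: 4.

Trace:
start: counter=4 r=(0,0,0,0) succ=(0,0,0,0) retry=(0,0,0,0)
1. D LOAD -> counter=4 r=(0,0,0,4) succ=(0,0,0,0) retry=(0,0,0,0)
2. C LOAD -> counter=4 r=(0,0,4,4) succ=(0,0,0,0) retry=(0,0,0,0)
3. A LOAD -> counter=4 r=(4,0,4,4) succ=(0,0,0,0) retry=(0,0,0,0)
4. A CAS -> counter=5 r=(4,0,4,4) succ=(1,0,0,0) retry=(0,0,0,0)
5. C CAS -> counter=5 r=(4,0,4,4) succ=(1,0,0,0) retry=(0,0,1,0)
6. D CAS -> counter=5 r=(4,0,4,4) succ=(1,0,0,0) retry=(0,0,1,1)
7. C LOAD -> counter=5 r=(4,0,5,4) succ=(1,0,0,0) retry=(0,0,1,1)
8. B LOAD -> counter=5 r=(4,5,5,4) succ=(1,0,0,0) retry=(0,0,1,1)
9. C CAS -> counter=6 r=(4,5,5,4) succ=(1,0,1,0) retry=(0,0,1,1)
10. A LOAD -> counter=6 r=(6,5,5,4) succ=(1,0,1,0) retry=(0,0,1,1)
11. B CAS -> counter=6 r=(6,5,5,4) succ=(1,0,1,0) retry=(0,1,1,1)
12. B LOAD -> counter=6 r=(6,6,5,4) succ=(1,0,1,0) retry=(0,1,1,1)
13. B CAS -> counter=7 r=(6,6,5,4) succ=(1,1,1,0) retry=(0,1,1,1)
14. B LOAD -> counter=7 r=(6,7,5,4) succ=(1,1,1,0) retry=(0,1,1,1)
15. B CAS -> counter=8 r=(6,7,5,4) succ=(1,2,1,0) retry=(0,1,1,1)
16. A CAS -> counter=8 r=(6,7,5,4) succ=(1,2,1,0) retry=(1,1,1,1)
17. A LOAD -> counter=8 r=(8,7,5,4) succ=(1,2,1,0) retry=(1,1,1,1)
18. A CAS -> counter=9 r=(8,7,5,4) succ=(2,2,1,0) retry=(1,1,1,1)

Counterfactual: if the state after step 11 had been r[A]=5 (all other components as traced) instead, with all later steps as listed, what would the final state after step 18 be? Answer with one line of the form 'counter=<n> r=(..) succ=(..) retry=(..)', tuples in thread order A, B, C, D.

state after step 11 := counter=6 r=(5,5,5,4) succ=(1,0,1,0) retry=(0,1,1,1)
12. B LOAD -> counter=6 r=(5,6,5,4) succ=(1,0,1,0) retry=(0,1,1,1)
13. B CAS -> counter=7 r=(5,6,5,4) succ=(1,1,1,0) retry=(0,1,1,1)
14. B LOAD -> counter=7 r=(5,7,5,4) succ=(1,1,1,0) retry=(0,1,1,1)
15. B CAS -> counter=8 r=(5,7,5,4) succ=(1,2,1,0) retry=(0,1,1,1)
16. A CAS -> counter=8 r=(5,7,5,4) succ=(1,2,1,0) retry=(1,1,1,1)
17. A LOAD -> counter=8 r=(8,7,5,4) succ=(1,2,1,0) retry=(1,1,1,1)
18. A CAS -> counter=9 r=(8,7,5,4) succ=(2,2,1,0) retry=(1,1,1,1)

counter=9 r=(8,7,5,4) succ=(2,2,1,0) retry=(1,1,1,1)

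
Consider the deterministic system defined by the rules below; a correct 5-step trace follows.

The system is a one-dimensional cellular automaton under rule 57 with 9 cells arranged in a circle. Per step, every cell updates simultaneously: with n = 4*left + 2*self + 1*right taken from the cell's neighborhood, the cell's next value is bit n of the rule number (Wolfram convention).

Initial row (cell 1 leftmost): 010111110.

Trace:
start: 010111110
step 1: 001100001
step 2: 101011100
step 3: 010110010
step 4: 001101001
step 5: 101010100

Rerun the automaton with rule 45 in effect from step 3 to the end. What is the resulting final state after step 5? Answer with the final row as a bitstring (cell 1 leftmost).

101110101

(re-executing steps 3..5 under rule 45; state before step 3: 101011100)
step 3: 111110000
step 4: 100000110
step 5: 101110101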